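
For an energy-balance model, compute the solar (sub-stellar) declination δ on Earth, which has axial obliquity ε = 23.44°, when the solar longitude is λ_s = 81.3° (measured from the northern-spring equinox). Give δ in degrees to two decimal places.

sin δ = sin ε · sin λ_s = sin 23.44° × sin 81.3° = 0.393212.
δ = arcsin(0.393212) = +23.15°.

δ = +23.15°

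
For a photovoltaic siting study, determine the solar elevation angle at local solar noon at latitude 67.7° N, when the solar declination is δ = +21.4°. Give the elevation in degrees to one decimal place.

At local noon the hour angle is zero, so the zenith angle equals |φ − δ| = |+67.7° − (+21.400°)| = 46.300°.
Elevation = 90° − 46.300° = 43.7°.

43.7°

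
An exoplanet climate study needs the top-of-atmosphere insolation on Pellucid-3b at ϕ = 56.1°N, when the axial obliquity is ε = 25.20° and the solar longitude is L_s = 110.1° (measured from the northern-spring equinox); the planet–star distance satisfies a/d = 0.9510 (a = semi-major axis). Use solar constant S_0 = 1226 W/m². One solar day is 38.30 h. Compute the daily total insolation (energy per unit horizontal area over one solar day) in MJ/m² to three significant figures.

55.7 MJ/m²

Solar declination: sin δ = sin ε · sin L_s = sin 25.20° × sin 110.1° = 0.39985, so δ = +23.569°.
cos h₀ = −tan(+56.1°) tan(+23.569°) = -0.6492, h₀ = 2.2773 rad.
Bracket: h₀ sin ϕ sin δ + cos ϕ cos δ sin h₀ = 2.2773×0.83001×0.39985 + 0.55775×0.91658×0.76063 = 0.755789 + 0.388851 = 1.144640.
Inverse-square distance factor (a/d)² = 0.9510² = 0.904401.
Q̄ = (S_0/π) × 0.904401 × [bracket] = (1226/π) × 0.904401 × 1.144640 = 403.99 W/m².
Daily total = Q̄ × 38.30 h × 3600 s/h = 403.99 × 38.30 × 3600 / 10⁶ = 55.70 MJ/m².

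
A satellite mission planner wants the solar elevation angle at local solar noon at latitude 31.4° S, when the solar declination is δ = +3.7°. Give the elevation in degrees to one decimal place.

54.9°

At local noon the hour angle is zero, so the zenith angle equals |ϕ − δ| = |-31.4° − (+3.700°)| = 35.100°.
Elevation = 90° − 35.100° = 54.9°.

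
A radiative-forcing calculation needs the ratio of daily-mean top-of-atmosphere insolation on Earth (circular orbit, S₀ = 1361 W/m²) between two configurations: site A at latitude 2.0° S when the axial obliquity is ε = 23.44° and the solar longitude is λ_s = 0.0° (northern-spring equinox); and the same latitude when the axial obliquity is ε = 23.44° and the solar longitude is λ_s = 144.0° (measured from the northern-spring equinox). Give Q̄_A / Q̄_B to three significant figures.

— Configuration A (φ=-2.0°):
Solar declination: sin δ = sin ε · sin λ_s = sin 23.44° × sin 0.0° = 0.00000, so δ = +0.000°.
cos H₀ = −tan(-2.0°) tan(+0.000°) = 0.0000, H₀ = 1.5708 rad.
Bracket: H₀ sin φ sin δ + cos φ cos δ sin H₀ = 1.5708×-0.03490×0.00000 + 0.99939×1.00000×1.00000 = -0.000000 + 0.999390 = 0.999390.
Q̄ = (S₀/π) × [bracket] = (1361/π) × 0.999390 = 432.96 W/m².
— Configuration B (φ=-2.0°):
Solar declination: sin δ = sin ε · sin λ_s = sin 23.44° × sin 144.0° = 0.23381, so δ = +13.522°.
cos H₀ = −tan(-2.0°) tan(+13.522°) = 0.0084, H₀ = 1.5624 rad.
Bracket: H₀ sin φ sin δ + cos φ cos δ sin H₀ = 1.5624×-0.03490×0.23381 + 0.99939×0.97228×0.99996 = -0.012749 + 0.971648 = 0.958899.
Q̄ = (S₀/π) × [bracket] = (1361/π) × 0.958899 = 415.41 W/m².
Ratio Q̄_A / Q̄_B = 432.96 / 415.41 = 1.042.

Q̄_A / Q̄_B ≈ 1.04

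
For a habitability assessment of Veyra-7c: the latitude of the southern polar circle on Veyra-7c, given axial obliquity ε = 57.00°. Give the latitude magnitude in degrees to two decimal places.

33.00°

The polar circle is the lowest latitude that experiences at least one full rotation of continuous darkness at the northern-summer solstice; it lies at |φ| = 90° − ε = 90° − 57.00° = 33.00°.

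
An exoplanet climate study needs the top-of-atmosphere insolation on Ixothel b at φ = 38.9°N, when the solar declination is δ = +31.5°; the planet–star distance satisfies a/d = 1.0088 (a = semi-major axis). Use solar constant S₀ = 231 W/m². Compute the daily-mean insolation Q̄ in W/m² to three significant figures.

cos H₀ = −tan(+38.9°) tan(+31.500°) = -0.4945, H₀ = 2.0880 rad.
Bracket: H₀ sin φ sin δ + cos φ cos δ sin H₀ = 2.0880×0.62796×0.52250 + 0.77824×0.85264×0.86920 = 0.685092 + 0.576765 = 1.261857.
Inverse-square distance factor (a/d)² = 1.0088² = 1.017677.
Q̄ = (S₀/π) × 1.017677 × [bracket] = (231/π) × 1.017677 × 1.261857 = 94.42 W/m².

Q̄ ≈ 94.4 W/m²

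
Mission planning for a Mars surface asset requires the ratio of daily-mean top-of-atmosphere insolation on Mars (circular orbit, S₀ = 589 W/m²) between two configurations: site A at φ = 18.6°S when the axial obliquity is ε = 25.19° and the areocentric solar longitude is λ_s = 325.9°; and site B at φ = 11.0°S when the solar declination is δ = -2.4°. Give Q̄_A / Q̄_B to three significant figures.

— Configuration A (φ=-18.6°):
sin δ = sin 25.19° × sin 325.9° = -0.23862, so δ = -13.805°.
cos H₀ = −tan(-18.6°) tan(-13.805°) = -0.0827, H₀ = 1.6536 rad.
Bracket: H₀ sin φ sin δ + cos φ cos δ sin H₀ = 1.6536×-0.31896×-0.23862 + 0.94777×0.97111×0.99658 = 0.125856 + 0.917241 = 1.043097.
Q̄ = (S₀/π) × [bracket] = (589/π) × 1.043097 = 195.56 W/m².
— Configuration B (φ=-11.0°):
cos H₀ = −tan(-11.0°) tan(-2.400°) = -0.0081, H₀ = 1.5789 rad.
Bracket: H₀ sin φ sin δ + cos φ cos δ sin H₀ = 1.5789×-0.19081×-0.04188 + 0.98163×0.99912×0.99997 = 0.012617 + 0.980737 = 0.993354.
Q̄ = (S₀/π) × [bracket] = (589/π) × 0.993354 = 186.24 W/m².
Ratio Q̄_A / Q̄_B = 195.56 / 186.24 = 1.050.

Q̄_A / Q̄_B ≈ 1.05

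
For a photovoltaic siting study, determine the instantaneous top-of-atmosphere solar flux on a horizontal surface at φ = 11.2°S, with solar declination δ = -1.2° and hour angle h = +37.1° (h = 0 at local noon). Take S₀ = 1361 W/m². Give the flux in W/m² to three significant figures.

1.07e+03 W/m²

cos θ_z = sin φ sin δ + cos φ cos δ cos h = 0.004068 + 0.782222 = 0.786290.
Flux = S₀ · cos θ_z = 1361 × 0.786290 = 1070 W/m².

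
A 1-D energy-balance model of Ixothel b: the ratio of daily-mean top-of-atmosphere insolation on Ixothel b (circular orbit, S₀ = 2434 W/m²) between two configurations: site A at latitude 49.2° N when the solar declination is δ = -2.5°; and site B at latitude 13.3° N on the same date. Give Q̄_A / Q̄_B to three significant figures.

— Configuration A (φ=+49.2°):
cos H₀ = −tan(+49.2°) tan(-2.500°) = 0.0506, H₀ = 1.5202 rad.
Bracket: H₀ sin φ sin δ + cos φ cos δ sin H₀ = 1.5202×0.75700×-0.04362 + 0.65342×0.99905×0.99872 = -0.050198 + 0.651964 = 0.601766.
Q̄ = (S₀/π) × [bracket] = (2434/π) × 0.601766 = 466.23 W/m².
— Configuration B (φ=+13.3°):
cos H₀ = −tan(+13.3°) tan(-2.500°) = 0.0103, H₀ = 1.5605 rad.
Bracket: H₀ sin φ sin δ + cos φ cos δ sin H₀ = 1.5605×0.23005×-0.04362 + 0.97318×0.99905×0.99995 = -0.015659 + 0.972207 = 0.956548.
Q̄ = (S₀/π) × [bracket] = (2434/π) × 0.956548 = 741.10 W/m².
Ratio Q̄_A / Q̄_B = 466.23 / 741.10 = 0.6291.

Q̄_A / Q̄_B ≈ 0.629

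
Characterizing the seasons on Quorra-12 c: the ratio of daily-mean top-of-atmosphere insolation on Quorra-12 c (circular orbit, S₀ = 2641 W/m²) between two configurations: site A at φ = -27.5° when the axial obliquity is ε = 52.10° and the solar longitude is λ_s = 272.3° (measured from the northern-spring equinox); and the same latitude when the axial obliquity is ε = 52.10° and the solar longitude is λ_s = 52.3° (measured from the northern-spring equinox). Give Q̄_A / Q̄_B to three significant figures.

— Configuration A (φ=-27.5°):
Solar declination: sin δ = sin ε · sin λ_s = sin 52.10° × sin 272.3° = -0.78845, so δ = -52.041°.
cos H₀ = −tan(-27.5°) tan(-52.041°) = -0.6673, H₀ = 2.3013 rad.
Bracket: H₀ sin φ sin δ + cos φ cos δ sin H₀ = 2.3013×-0.46175×-0.78845 + 0.88701×0.61510×0.74481 = 0.837827 + 0.406368 = 1.244195.
Q̄ = (S₀/π) × [bracket] = (2641/π) × 1.244195 = 1045.9 W/m².
— Configuration B (φ=-27.5°):
Solar declination: sin δ = sin ε · sin λ_s = sin 52.10° × sin 52.3° = 0.62434, so δ = +38.634°.
cos H₀ = −tan(-27.5°) tan(+38.634°) = 0.4161, H₀ = 1.1417 rad.
Bracket: H₀ sin φ sin δ + cos φ cos δ sin H₀ = 1.1417×-0.46175×0.62434 + 0.88701×0.78115×0.90933 = -0.329140 + 0.630064 = 0.300924.
Q̄ = (S₀/π) × [bracket] = (2641/π) × 0.300924 = 252.97 W/m².
Ratio Q̄_A / Q̄_B = 1045.9 / 252.97 = 4.134.

Q̄_A / Q̄_B ≈ 4.13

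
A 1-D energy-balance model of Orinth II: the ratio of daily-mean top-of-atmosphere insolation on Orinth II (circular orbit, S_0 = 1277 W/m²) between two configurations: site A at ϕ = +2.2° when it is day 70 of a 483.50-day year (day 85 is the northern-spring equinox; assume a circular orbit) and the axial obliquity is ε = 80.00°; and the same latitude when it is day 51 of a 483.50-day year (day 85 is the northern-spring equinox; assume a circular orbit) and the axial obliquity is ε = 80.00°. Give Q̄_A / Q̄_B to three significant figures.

— Configuration A (ϕ=+2.2°):
Solar longitude: L_s = 360° × (70 − 85)/483.50 = -11.169°, i.e. -11.169° + 360° = 348.831°.
sin δ = sin 80.00° × sin 348.831° = -0.19075, so δ = -10.997°.
cos h₀ = −tan(+2.2°) tan(-10.997°) = 0.0075, h₀ = 1.5633 rad.
Bracket: h₀ sin ϕ sin δ + cos ϕ cos δ sin h₀ = 1.5633×0.03839×-0.19075 + 0.99926×0.98164×0.99997 = -0.011448 + 0.980884 = 0.969436.
Q̄ = (S_0/π) × [bracket] = (1277/π) × 0.969436 = 394.06 W/m².
— Configuration B (ϕ=+2.2°):
Solar longitude: L_s = 360° × (51 − 85)/483.50 = -25.315°, i.e. -25.315° + 360° = 334.685°.
sin δ = sin 80.00° × sin 334.685° = -0.42110, so δ = -24.904°.
cos h₀ = −tan(+2.2°) tan(-24.904°) = 0.0178, h₀ = 1.5530 rad.
Bracket: h₀ sin ϕ sin δ + cos ϕ cos δ sin h₀ = 1.5530×0.03839×-0.42110 + 0.99926×0.90701×0.99984 = -0.025106 + 0.906194 = 0.881088.
Q̄ = (S_0/π) × [bracket] = (1277/π) × 0.881088 = 358.15 W/m².
Ratio Q̄_A / Q̄_B = 394.06 / 358.15 = 1.100.

Q̄_A / Q̄_B ≈ 1.10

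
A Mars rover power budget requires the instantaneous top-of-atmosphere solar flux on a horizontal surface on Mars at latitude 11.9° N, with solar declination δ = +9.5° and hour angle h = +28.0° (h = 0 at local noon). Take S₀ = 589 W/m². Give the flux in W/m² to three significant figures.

cos θ_z = sin φ sin δ + cos φ cos δ cos h = 0.034034 + 0.852123 = 0.886157.
Flux = S₀ · cos θ_z = 589 × 0.886157 = 521.9 W/m².

522 W/m²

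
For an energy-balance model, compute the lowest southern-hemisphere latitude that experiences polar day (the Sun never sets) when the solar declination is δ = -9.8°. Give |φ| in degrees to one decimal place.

Polar day requires cos H₀ = −tan φ tan δ ≤ −1, i.e. tan φ tan δ ≥ 1.
The boundary is |tan φ| · |tan δ| = 1, so |φ| = 90° − |δ| = 90° − 9.8° = 80.2° in the southern hemisphere.

|φ| = 80.2°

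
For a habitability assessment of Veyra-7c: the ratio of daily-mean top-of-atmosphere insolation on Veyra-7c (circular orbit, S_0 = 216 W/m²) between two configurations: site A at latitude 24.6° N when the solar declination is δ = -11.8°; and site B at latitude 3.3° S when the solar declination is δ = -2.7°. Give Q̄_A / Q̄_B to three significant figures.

Q̄_A / Q̄_B ≈ 0.759

— Configuration A (ϕ=+24.6°):
cos h₀ = −tan(+24.6°) tan(-11.800°) = 0.0956, h₀ = 1.4750 rad.
Bracket: h₀ sin ϕ sin δ + cos ϕ cos δ sin h₀ = 1.4750×0.41628×-0.20450 + 0.90924×0.97887×0.99542 = -0.125566 + 0.885951 = 0.760385.
Q̄ = (S_0/π) × [bracket] = (216/π) × 0.760385 = 52.280 W/m².
— Configuration B (ϕ=-3.3°):
cos h₀ = −tan(-3.3°) tan(-2.700°) = -0.0027, h₀ = 1.5735 rad.
Bracket: h₀ sin ϕ sin δ + cos ϕ cos δ sin h₀ = 1.5735×-0.05756×-0.04711 + 0.99834×0.99889×1.00000 = 0.004267 + 0.997232 = 1.001499.
Q̄ = (S_0/π) × [bracket] = (216/π) × 1.001499 = 68.858 W/m².
Ratio Q̄_A / Q̄_B = 52.280 / 68.858 = 0.7592.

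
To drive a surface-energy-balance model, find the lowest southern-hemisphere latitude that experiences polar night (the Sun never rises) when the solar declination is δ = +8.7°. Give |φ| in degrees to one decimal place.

Polar night requires cos H₀ = −tan φ tan δ ≥ 1, i.e. tan φ tan δ ≤ −1.
The boundary is |tan φ| · |tan δ| = 1, so |φ| = 90° − |δ| = 90° − 8.7° = 81.3° in the southern hemisphere.

|φ| = 81.3°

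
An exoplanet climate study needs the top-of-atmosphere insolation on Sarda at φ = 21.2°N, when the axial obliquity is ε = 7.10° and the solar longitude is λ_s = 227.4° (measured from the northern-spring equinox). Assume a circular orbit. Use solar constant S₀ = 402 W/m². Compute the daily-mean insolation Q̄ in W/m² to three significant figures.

Q̄ ≈ 112 W/m²

Solar declination: sin δ = sin ε · sin λ_s = sin 7.10° × sin 227.4° = -0.09098, so δ = -5.220°.
cos H₀ = −tan(+21.2°) tan(-5.220°) = 0.0354, H₀ = 1.5354 rad.
Bracket: H₀ sin φ sin δ + cos φ cos δ sin H₀ = 1.5354×0.36162×-0.09098 + 0.93232×0.99585×0.99937 = -0.050515 + 0.927866 = 0.877351.
Q̄ = (S₀/π) × [bracket] = (402/π) × 0.877351 = 112.3 W/m².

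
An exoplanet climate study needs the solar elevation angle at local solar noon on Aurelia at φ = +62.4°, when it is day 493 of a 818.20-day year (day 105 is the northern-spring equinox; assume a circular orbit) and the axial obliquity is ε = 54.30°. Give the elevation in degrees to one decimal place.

35.1°

Solar longitude: λ_s = 360° × (493 − 105)/818.20 = 170.716°.
sin δ = sin 54.30° × sin 170.716° = 0.13101, so δ = +7.528°.
At local noon the hour angle is zero, so the zenith angle equals |φ − δ| = |+62.4° − (+7.528°)| = 54.872°.
Elevation = 90° − 54.872° = 35.1°.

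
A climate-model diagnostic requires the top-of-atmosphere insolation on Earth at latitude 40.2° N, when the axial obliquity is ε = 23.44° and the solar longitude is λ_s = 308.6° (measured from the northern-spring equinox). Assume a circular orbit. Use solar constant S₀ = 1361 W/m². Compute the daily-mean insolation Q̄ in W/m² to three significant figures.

Solar declination: sin δ = sin ε · sin λ_s = sin 23.44° × sin 308.6° = -0.31088, so δ = -18.112°.
cos H₀ = −tan(+40.2°) tan(-18.112°) = 0.2764, H₀ = 1.2907 rad.
Bracket: H₀ sin φ sin δ + cos φ cos δ sin H₀ = 1.2907×0.64546×-0.31088 + 0.76380×0.95045×0.96104 = -0.258993 + 0.697671 = 0.438678.
Q̄ = (S₀/π) × [bracket] = (1361/π) × 0.438678 = 190.0 W/m².

Q̄ ≈ 190 W/m²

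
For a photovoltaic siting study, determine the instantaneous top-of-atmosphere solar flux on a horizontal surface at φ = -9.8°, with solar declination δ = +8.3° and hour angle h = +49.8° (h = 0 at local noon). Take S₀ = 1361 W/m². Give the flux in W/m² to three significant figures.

cos θ_z = sin φ sin δ + cos φ cos δ cos h = -0.024571 + 0.629377 = 0.604806.
Flux = S₀ · cos θ_z = 1361 × 0.604806 = 823.1 W/m².

823 W/m²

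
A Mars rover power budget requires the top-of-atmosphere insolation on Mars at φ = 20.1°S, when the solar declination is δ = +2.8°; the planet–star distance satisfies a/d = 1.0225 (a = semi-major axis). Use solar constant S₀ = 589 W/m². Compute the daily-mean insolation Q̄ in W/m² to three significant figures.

Q̄ ≈ 179 W/m²

cos H₀ = −tan(-20.1°) tan(+2.800°) = 0.0179, H₀ = 1.5529 rad.
Bracket: H₀ sin φ sin δ + cos φ cos δ sin H₀ = 1.5529×-0.34366×0.04885 + 0.93909×0.99881×0.99984 = -0.026070 + 0.937822 = 0.911752.
Inverse-square distance factor (a/d)² = 1.0225² = 1.045506.
Q̄ = (S₀/π) × 1.045506 × [bracket] = (589/π) × 1.045506 × 0.911752 = 178.7 W/m².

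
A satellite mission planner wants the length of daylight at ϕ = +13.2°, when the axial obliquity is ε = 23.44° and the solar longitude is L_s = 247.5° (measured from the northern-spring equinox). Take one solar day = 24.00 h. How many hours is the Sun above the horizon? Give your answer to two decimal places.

11.29 h

Solar declination: sin δ = sin ε · sin L_s = sin 23.44° × sin 247.5° = -0.36751, so δ = -21.562°.
cos h₀ = −tan ϕ · tan δ = −tan(+13.2°) × tan(-21.562°) = 0.0927, so h₀ = 1.4780 rad = 84.68°.
Daylight = 2h₀/(2π) × 24.00 h = (1.4780/π) × 24.00 = 11.29 h.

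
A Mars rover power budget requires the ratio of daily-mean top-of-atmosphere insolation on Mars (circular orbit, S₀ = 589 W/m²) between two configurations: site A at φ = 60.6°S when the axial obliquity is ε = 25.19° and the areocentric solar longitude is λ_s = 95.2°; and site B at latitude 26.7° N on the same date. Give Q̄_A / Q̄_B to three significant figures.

Q̄_A / Q̄_B ≈ 0.0261

— Configuration A (φ=-60.6°):
sin δ = sin 25.19° × sin 95.2° = 0.42387, so δ = +25.079°.
cos H₀ = −tan(-60.6°) tan(+25.079°) = 0.8305, H₀ = 0.5907 rad.
Bracket: H₀ sin φ sin δ + cos φ cos δ sin H₀ = 0.5907×-0.87121×0.42387 + 0.49090×0.90572×0.55695 = -0.218134 + 0.247630 = 0.029496.
Q̄ = (S₀/π) × [bracket] = (589/π) × 0.029496 = 5.5300 W/m².
— Configuration B (φ=+26.7°):
cos H₀ = −tan(+26.7°) tan(+25.079°) = -0.2354, H₀ = 1.8084 rad.
Bracket: H₀ sin φ sin δ + cos φ cos δ sin H₀ = 1.8084×0.44932×0.42387 + 0.89337×0.90572×0.97190 = 0.344416 + 0.786406 = 1.130822.
Q̄ = (S₀/π) × [bracket] = (589/π) × 1.130822 = 212.01 W/m².
Ratio Q̄_A / Q̄_B = 5.5300 / 212.01 = 0.02608.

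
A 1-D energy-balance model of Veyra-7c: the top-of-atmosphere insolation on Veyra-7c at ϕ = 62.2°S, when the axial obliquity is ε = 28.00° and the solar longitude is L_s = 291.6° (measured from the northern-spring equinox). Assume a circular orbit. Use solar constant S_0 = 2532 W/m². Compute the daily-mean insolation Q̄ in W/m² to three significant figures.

Q̄ ≈ 985 W/m²

Solar declination: sin δ = sin ε · sin L_s = sin 28.00° × sin 291.6° = -0.43650, so δ = -25.881°.
cos h₀ = −tan(-62.2°) tan(-25.881°) = -0.9202, h₀ = 2.7394 rad.
Bracket: h₀ sin ϕ sin δ + cos ϕ cos δ sin h₀ = 2.7394×-0.88458×-0.43650 + 0.46639×0.89970×0.39146 = 1.057735 + 0.164261 = 1.221996.
Q̄ = (S_0/π) × [bracket] = (2532/π) × 1.221996 = 984.9 W/m².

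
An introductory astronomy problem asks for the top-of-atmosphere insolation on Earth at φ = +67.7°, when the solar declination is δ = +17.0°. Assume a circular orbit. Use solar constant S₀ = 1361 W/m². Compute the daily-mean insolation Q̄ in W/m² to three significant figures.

Q̄ ≈ 387 W/m²

cos H₀ = −tan(+67.7°) tan(+17.000°) = -0.7454, H₀ = 2.4120 rad.
Bracket: H₀ sin φ sin δ + cos φ cos δ sin H₀ = 2.4120×0.92521×0.29237 + 0.37946×0.95630×0.66656 = 0.652455 + 0.241880 = 0.894335.
Q̄ = (S₀/π) × [bracket] = (1361/π) × 0.894335 = 387.4 W/m².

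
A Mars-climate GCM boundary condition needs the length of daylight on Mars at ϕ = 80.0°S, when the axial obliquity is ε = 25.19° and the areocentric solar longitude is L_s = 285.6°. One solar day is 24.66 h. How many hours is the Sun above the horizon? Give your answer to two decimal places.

24.66 h

sin δ = sin 25.19° × sin 285.6° = -0.40994, so δ = -24.201°.
Sunrise equation: cos h₀ = −tan ϕ · tan δ = -2.5489 ≤ −1, so the Sun never sets (polar day) and h₀ = π.
Daylight = 2h₀/(2π) × 24.66 h = (3.1416/π) × 24.66 = 24.66 h.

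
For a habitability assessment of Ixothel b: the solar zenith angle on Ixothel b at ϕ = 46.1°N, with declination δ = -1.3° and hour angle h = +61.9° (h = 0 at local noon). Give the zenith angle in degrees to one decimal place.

θ_z = 71.9°

cos θ_z = sin ϕ sin δ + cos ϕ cos δ cos h = -0.016347 + 0.326516 = 0.310169.
θ_z = arccos(0.310169) = 71.9°.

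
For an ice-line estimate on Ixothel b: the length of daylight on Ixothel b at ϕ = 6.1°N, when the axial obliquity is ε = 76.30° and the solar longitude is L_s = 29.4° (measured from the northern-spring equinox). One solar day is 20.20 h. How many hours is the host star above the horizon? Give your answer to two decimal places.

10.47 h

Solar declination: sin δ = sin ε · sin L_s = sin 76.30° × sin 29.4° = 0.47694, so δ = +28.486°.
cos h₀ = −tan ϕ · tan δ = −tan(+6.1°) × tan(+28.486°) = -0.0580, so h₀ = 1.6288 rad = 93.32°.
Daylight = 2h₀/(2π) × 20.20 h = (1.6288/π) × 20.20 = 10.47 h.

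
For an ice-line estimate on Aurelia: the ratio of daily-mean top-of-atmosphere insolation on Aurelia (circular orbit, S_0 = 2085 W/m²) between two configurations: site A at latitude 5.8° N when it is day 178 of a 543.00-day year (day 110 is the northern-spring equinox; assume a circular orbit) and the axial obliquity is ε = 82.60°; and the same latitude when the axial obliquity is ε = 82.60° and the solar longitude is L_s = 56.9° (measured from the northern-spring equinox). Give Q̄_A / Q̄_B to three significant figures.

Q̄_A / Q̄_B ≈ 1.19

— Configuration A (ϕ=+5.8°):
Solar longitude: L_s = 360° × (178 − 110)/543.00 = 45.083°.
sin δ = sin 82.60° × sin 45.083° = 0.70223, so δ = +44.606°.
cos h₀ = −tan(+5.8°) tan(+44.606°) = -0.1002, h₀ = 1.6712 rad.
Bracket: h₀ sin ϕ sin δ + cos ϕ cos δ sin h₀ = 1.6712×0.10106×0.70223 + 0.99488×0.71195×0.99497 = 0.118601 + 0.704742 = 0.823343.
Q̄ = (S_0/π) × [bracket] = (2085/π) × 0.823343 = 546.43 W/m².
— Configuration B (ϕ=+5.8°):
Solar declination: sin δ = sin ε · sin L_s = sin 82.60° × sin 56.9° = 0.83074, so δ = +56.175°.
cos h₀ = −tan(+5.8°) tan(+56.175°) = -0.1516, h₀ = 1.7230 rad.
Bracket: h₀ sin ϕ sin δ + cos ϕ cos δ sin h₀ = 1.7230×0.10106×0.83074 + 0.99488×0.55666×0.98844 = 0.144654 + 0.547408 = 0.692062.
Q̄ = (S_0/π) × [bracket] = (2085/π) × 0.692062 = 459.31 W/m².
Ratio Q̄_A / Q̄_B = 546.43 / 459.31 = 1.190.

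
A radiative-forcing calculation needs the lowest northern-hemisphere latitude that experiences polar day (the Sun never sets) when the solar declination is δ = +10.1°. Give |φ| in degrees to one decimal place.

Polar day requires cos H₀ = −tan φ tan δ ≤ −1, i.e. tan φ tan δ ≥ 1.
The boundary is |tan φ| · |tan δ| = 1, so |φ| = 90° − |δ| = 90° − 10.1° = 79.9° in the northern hemisphere.

|φ| = 79.9°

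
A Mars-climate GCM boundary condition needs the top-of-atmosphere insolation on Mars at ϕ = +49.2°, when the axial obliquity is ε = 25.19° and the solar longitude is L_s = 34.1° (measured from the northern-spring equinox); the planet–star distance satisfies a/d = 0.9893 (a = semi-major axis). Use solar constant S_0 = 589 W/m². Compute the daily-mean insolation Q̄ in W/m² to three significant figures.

Q̄ ≈ 173 W/m²

Solar declination: sin δ = sin ε · sin L_s = sin 25.19° × sin 34.1° = 0.23862, so δ = +13.805°.
cos h₀ = −tan(+49.2°) tan(+13.805°) = -0.2847, h₀ = 1.8595 rad.
Bracket: h₀ sin ϕ sin δ + cos ϕ cos δ sin h₀ = 1.8595×0.75700×0.23862 + 0.65342×0.97111×0.95863 = 0.335891 + 0.608292 = 0.944183.
Inverse-square distance factor (a/d)² = 0.9893² = 0.978714.
Q̄ = (S_0/π) × 0.978714 × [bracket] = (589/π) × 0.978714 × 0.944183 = 173.3 W/m².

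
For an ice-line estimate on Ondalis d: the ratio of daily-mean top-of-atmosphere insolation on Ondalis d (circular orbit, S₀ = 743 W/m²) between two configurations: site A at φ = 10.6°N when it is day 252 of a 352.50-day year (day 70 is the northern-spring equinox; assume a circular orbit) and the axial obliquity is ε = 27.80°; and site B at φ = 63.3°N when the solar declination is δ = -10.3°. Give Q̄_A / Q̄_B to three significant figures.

— Configuration A (φ=+10.6°):
Solar longitude: λ_s = 360° × (252 − 70)/352.50 = 185.872°.
sin δ = sin 27.80° × sin 185.872° = -0.04772, so δ = -2.735°.
cos H₀ = −tan(+10.6°) tan(-2.735°) = 0.0089, H₀ = 1.5619 rad.
Bracket: H₀ sin φ sin δ + cos φ cos δ sin H₀ = 1.5619×0.18395×-0.04772 + 0.98294×0.99886×0.99996 = -0.013711 + 0.981780 = 0.968069.
Q̄ = (S₀/π) × [bracket] = (743/π) × 0.968069 = 228.95 W/m².
— Configuration B (φ=+63.3°):
cos H₀ = −tan(+63.3°) tan(-10.300°) = 0.3613, H₀ = 1.2011 rad.
Bracket: H₀ sin φ sin δ + cos φ cos δ sin H₀ = 1.2011×0.89337×-0.17880 + 0.44932×0.98389×0.93244 = -0.191857 + 0.412214 = 0.220357.
Q̄ = (S₀/π) × [bracket] = (743/π) × 0.220357 = 52.115 W/m².
Ratio Q̄_A / Q̄_B = 228.95 / 52.115 = 4.393.

Q̄_A / Q̄_B ≈ 4.39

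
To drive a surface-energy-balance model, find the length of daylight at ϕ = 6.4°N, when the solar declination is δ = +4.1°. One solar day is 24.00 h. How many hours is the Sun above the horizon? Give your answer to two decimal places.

cos h₀ = −tan ϕ · tan δ = −tan(+6.4°) × tan(+4.100°) = -0.0080, so h₀ = 1.5788 rad = 90.46°.
Daylight = 2h₀/(2π) × 24.00 h = (1.5788/π) × 24.00 = 12.06 h.

12.06 h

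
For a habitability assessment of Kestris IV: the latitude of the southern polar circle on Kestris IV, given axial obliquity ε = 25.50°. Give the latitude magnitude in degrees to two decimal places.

The polar circle is the lowest latitude that experiences at least one full rotation of continuous darkness at the northern-summer solstice; it lies at |ϕ| = 90° − ε = 90° − 25.50° = 64.50°.

64.50°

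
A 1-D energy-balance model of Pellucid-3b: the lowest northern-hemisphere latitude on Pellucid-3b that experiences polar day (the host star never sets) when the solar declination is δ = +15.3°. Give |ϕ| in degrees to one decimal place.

|ϕ| = 74.7°

Polar day requires cos h₀ = −tan ϕ tan δ ≤ −1, i.e. tan ϕ tan δ ≥ 1.
The boundary is |tan ϕ| · |tan δ| = 1, so |ϕ| = 90° − |δ| = 90° − 15.3° = 74.7° in the northern hemisphere.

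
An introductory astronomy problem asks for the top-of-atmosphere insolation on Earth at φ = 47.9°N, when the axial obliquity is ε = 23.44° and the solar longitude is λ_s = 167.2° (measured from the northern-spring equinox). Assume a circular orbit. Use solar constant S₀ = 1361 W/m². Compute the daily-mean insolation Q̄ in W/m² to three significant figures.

Solar declination: sin δ = sin ε · sin λ_s = sin 23.44° × sin 167.2° = 0.08813, so δ = +5.056°.
cos H₀ = −tan(+47.9°) tan(+5.056°) = -0.0979, H₀ = 1.6689 rad.
Bracket: H₀ sin φ sin δ + cos φ cos δ sin H₀ = 1.6689×0.74198×0.08813 + 0.67043×0.99611×0.99519 = 0.109131 + 0.664610 = 0.773741.
Q̄ = (S₀/π) × [bracket] = (1361/π) × 0.773741 = 335.2 W/m².

Q̄ ≈ 335 W/m²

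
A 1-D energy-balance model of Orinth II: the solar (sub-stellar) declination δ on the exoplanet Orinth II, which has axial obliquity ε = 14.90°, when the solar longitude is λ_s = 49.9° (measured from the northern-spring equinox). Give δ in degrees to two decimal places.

sin δ = sin ε · sin λ_s = sin 14.90° × sin 49.9° = 0.196686.
δ = arcsin(0.196686) = +11.34°.

δ = +11.34°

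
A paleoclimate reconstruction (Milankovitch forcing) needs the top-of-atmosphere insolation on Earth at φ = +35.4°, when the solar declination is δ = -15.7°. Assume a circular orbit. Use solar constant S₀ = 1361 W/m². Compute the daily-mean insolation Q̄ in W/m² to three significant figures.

Q̄ ≈ 240 W/m²

cos H₀ = −tan(+35.4°) tan(-15.700°) = 0.1998, H₀ = 1.3697 rad.
Bracket: H₀ sin φ sin δ + cos φ cos δ sin H₀ = 1.3697×0.57928×-0.27060 + 0.81513×0.96269×0.97985 = -0.214705 + 0.768905 = 0.554200.
Q̄ = (S₀/π) × [bracket] = (1361/π) × 0.554200 = 240.1 W/m².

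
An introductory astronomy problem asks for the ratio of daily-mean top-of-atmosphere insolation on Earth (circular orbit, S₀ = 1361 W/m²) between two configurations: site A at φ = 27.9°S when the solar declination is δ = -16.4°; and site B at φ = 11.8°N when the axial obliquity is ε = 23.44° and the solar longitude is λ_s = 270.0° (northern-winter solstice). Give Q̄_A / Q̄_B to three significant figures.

— Configuration A (φ=-27.9°):
cos H₀ = −tan(-27.9°) tan(-16.400°) = -0.1558, H₀ = 1.7273 rad.
Bracket: H₀ sin φ sin δ + cos φ cos δ sin H₀ = 1.7273×-0.46793×-0.28234 + 0.88377×0.95931×0.98778 = 0.228203 + 0.837449 = 1.065652.
Q̄ = (S₀/π) × [bracket] = (1361/π) × 1.065652 = 461.66 W/m².
— Configuration B (φ=+11.8°):
Solar declination: sin δ = sin ε · sin λ_s = sin 23.44° × sin 270.0° = -0.39779, so δ = -23.440°.
cos H₀ = −tan(+11.8°) tan(-23.440°) = 0.0906, H₀ = 1.4801 rad.
Bracket: H₀ sin φ sin δ + cos φ cos δ sin H₀ = 1.4801×0.20450×-0.39779 + 0.97887×0.91748×0.99589 = -0.120403 + 0.894402 = 0.773999.
Q̄ = (S₀/π) × [bracket] = (1361/π) × 0.773999 = 335.31 W/m².
Ratio Q̄_A / Q̄_B = 461.66 / 335.31 = 1.377.

Q̄_A / Q̄_B ≈ 1.38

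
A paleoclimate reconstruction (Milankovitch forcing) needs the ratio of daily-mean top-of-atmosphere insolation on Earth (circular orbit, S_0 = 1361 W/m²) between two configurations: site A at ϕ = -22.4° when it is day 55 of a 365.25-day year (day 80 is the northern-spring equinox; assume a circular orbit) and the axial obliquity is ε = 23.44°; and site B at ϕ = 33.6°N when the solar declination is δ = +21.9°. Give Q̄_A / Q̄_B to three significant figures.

Q̄_A / Q̄_B ≈ 0.901

— Configuration A (ϕ=-22.4°):
Solar longitude: L_s = 360° × (55 − 80)/365.25 = -24.641°, i.e. -24.641° + 360° = 335.359°.
sin δ = sin 23.44° × sin 335.359° = -0.16585, so δ = -9.547°.
cos h₀ = −tan(-22.4°) tan(-9.547°) = -0.0693, h₀ = 1.6402 rad.
Bracket: h₀ sin ϕ sin δ + cos ϕ cos δ sin h₀ = 1.6402×-0.38107×-0.16585 + 0.92455×0.98615×0.99759 = 0.103661 + 0.909548 = 1.013209.
Q̄ = (S_0/π) × [bracket] = (1361/π) × 1.013209 = 438.94 W/m².
— Configuration B (ϕ=+33.6°):
cos h₀ = −tan(+33.6°) tan(+21.900°) = -0.2671, h₀ = 1.8412 rad.
Bracket: h₀ sin ϕ sin δ + cos ϕ cos δ sin h₀ = 1.8412×0.55339×0.37299 + 0.83292×0.92784×0.96367 = 0.380040 + 0.744740 = 1.124780.
Q̄ = (S_0/π) × [bracket] = (1361/π) × 1.124780 = 487.28 W/m².
Ratio Q̄_A / Q̄_B = 438.94 / 487.28 = 0.9008.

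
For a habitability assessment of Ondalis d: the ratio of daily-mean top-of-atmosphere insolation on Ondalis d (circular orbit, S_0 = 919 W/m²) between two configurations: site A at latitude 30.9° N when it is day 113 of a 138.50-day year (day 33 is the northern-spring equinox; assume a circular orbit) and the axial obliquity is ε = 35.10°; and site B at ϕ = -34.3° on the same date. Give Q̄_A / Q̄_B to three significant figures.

— Configuration A (ϕ=+30.9°):
Solar longitude: L_s = 360° × (113 − 33)/138.50 = 207.942°.
sin δ = sin 35.10° × sin 207.942° = -0.26944, so δ = -15.631°.
cos h₀ = −tan(+30.9°) tan(-15.631°) = 0.1674, h₀ = 1.4026 rad.
Bracket: h₀ sin ϕ sin δ + cos ϕ cos δ sin h₀ = 1.4026×0.51354×-0.26944 + 0.85806×0.96302×0.98588 = -0.194075 + 0.814661 = 0.620586.
Q̄ = (S_0/π) × [bracket] = (919/π) × 0.620586 = 181.54 W/m².
— Configuration B (ϕ=-34.3°):
cos h₀ = −tan(-34.3°) tan(-15.631°) = -0.1909, h₀ = 1.7628 rad.
Bracket: h₀ sin ϕ sin δ + cos ϕ cos δ sin h₀ = 1.7628×-0.56353×-0.26944 + 0.82610×0.96302×0.98162 = 0.267659 + 0.780929 = 1.048588.
Q̄ = (S_0/π) × [bracket] = (919/π) × 1.048588 = 306.74 W/m².
Ratio Q̄_A / Q̄_B = 181.54 / 306.74 = 0.5918.

Q̄_A / Q̄_B ≈ 0.592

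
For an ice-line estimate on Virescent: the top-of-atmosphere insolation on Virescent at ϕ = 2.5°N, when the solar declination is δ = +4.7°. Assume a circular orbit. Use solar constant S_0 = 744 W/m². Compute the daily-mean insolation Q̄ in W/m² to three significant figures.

cos h₀ = −tan(+2.5°) tan(+4.700°) = -0.0036, h₀ = 1.5744 rad.
Bracket: h₀ sin ϕ sin δ + cos ϕ cos δ sin h₀ = 1.5744×0.04362×0.08194 + 0.99905×0.99664×0.99999 = 0.005627 + 0.995683 = 1.001310.
Q̄ = (S_0/π) × [bracket] = (744/π) × 1.001310 = 237.1 W/m².

Q̄ ≈ 237 W/m²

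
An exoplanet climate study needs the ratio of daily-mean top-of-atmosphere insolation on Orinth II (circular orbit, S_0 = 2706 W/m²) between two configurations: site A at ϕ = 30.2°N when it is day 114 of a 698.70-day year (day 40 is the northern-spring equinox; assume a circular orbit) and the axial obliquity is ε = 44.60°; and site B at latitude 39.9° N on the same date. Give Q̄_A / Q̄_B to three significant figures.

— Configuration A (ϕ=+30.2°):
Solar longitude: L_s = 360° × (114 − 40)/698.70 = 38.128°.
sin δ = sin 44.60° × sin 38.128° = 0.43352, so δ = +25.691°.
cos h₀ = −tan(+30.2°) tan(+25.691°) = -0.2800, h₀ = 1.8546 rad.
Bracket: h₀ sin ϕ sin δ + cos ϕ cos δ sin h₀ = 1.8546×0.50302×0.43352 + 0.86427×0.90114×0.96000 = 0.404431 + 0.747675 = 1.152106.
Q̄ = (S_0/π) × [bracket] = (2706/π) × 1.152106 = 992.36 W/m².
— Configuration B (ϕ=+39.9°):
cos h₀ = −tan(+39.9°) tan(+25.691°) = -0.4022, h₀ = 1.9848 rad.
Bracket: h₀ sin ϕ sin δ + cos ϕ cos δ sin h₀ = 1.9848×0.64145×0.43352 + 0.76717×0.90114×0.91553 = 0.551936 + 0.632931 = 1.184867.
Q̄ = (S_0/π) × [bracket] = (2706/π) × 1.184867 = 1020.6 W/m².
Ratio Q̄_A / Q̄_B = 992.36 / 1020.6 = 0.9723.

Q̄_A / Q̄_B ≈ 0.972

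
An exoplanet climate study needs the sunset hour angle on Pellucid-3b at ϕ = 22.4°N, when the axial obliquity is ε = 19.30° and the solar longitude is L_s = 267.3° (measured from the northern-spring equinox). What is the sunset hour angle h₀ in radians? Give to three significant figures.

Solar declination: sin δ = sin ε · sin L_s = sin 19.30° × sin 267.3° = -0.33015, so δ = -19.278°.
cos h₀ = −tan ϕ · tan δ = −tan(+22.4°) × tan(-19.278°) = 0.1442, so h₀ = 1.4261 rad = 81.71°.

h₀ = 1.43 rad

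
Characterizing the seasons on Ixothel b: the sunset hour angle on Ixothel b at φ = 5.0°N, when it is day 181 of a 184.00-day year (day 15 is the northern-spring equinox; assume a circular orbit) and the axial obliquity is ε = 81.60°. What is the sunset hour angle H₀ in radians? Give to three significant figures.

H₀ = 1.51 rad

Solar longitude: λ_s = 360° × (181 − 15)/184.00 = 324.783°.
sin δ = sin 81.60° × sin 324.783° = -0.57049, so δ = -34.785°.
cos H₀ = −tan φ · tan δ = −tan(+5.0°) × tan(-34.785°) = 0.0608, so H₀ = 1.5100 rad = 86.52°.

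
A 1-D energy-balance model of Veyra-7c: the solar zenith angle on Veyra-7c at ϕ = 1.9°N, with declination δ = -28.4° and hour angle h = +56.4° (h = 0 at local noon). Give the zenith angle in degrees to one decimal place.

θ_z = 61.9°

cos θ_z = sin ϕ sin δ + cos ϕ cos δ cos h = -0.015769 + 0.486522 = 0.470753.
θ_z = arccos(0.470753) = 61.9°.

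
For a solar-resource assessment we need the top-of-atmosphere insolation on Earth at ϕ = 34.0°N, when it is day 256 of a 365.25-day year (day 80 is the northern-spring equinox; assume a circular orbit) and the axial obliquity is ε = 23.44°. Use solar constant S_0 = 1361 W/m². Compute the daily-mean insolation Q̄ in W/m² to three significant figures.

Q̄ ≈ 376 W/m²

Solar longitude: L_s = 360° × (256 − 80)/365.25 = 173.470°.
sin δ = sin 23.44° × sin 173.470° = 0.04524, so δ = +2.593°.
cos h₀ = −tan(+34.0°) tan(+2.593°) = -0.0305, h₀ = 1.6013 rad.
Bracket: h₀ sin ϕ sin δ + cos ϕ cos δ sin h₀ = 1.6013×0.55919×0.04524 + 0.82904×0.99898×0.99953 = 0.040509 + 0.827805 = 0.868314.
Q̄ = (S_0/π) × [bracket] = (1361/π) × 0.868314 = 376.2 W/m².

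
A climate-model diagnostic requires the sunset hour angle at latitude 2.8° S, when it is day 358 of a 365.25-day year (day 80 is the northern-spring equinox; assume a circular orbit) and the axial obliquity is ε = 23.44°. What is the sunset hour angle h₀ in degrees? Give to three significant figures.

Solar longitude: L_s = 360° × (358 − 80)/365.25 = 274.004°.
sin δ = sin 23.44° × sin 274.004° = -0.39682, so δ = -23.379°.
cos h₀ = −tan ϕ · tan δ = −tan(-2.8°) × tan(-23.379°) = -0.0211, so h₀ = 1.5919 rad = 91.21°.

h₀ = 91.2°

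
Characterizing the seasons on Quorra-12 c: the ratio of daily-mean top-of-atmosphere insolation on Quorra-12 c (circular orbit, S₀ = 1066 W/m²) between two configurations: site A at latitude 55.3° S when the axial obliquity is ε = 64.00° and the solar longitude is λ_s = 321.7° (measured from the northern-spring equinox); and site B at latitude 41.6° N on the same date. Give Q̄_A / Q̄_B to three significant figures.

Q̄_A / Q̄_B ≈ 9.37

— Configuration A (φ=-55.3°):
Solar declination: sin δ = sin ε · sin λ_s = sin 64.00° × sin 321.7° = -0.55705, so δ = -33.852°.
cos H₀ = −tan(-55.3°) tan(-33.852°) = -0.9687, H₀ = 2.8908 rad.
Bracket: H₀ sin φ sin δ + cos φ cos δ sin H₀ = 2.8908×-0.82214×-0.55705 + 0.56928×0.83048×0.24821 = 1.323909 + 0.117348 = 1.441257.
Q̄ = (S₀/π) × [bracket] = (1066/π) × 1.441257 = 489.04 W/m².
— Configuration B (φ=+41.6°):
cos H₀ = −tan(+41.6°) tan(-33.852°) = 0.5955, H₀ = 0.9329 rad.
Bracket: H₀ sin φ sin δ + cos φ cos δ sin H₀ = 0.9329×0.66393×-0.55705 + 0.74780×0.83048×0.80333 = -0.345026 + 0.498894 = 0.153868.
Q̄ = (S₀/π) × [bracket] = (1066/π) × 0.153868 = 52.210 W/m².
Ratio Q̄_A / Q̄_B = 489.04 / 52.210 = 9.367.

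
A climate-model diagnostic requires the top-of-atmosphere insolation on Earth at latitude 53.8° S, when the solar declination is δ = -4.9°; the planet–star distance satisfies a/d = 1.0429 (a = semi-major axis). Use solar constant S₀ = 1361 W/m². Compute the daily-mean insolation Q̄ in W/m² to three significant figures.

cos H₀ = −tan(-53.8°) tan(-4.900°) = -0.1171, H₀ = 1.6882 rad.
Bracket: H₀ sin φ sin δ + cos φ cos δ sin H₀ = 1.6882×-0.80696×-0.08542 + 0.59061×0.99635×0.99312 = 0.116369 + 0.584406 = 0.700775.
Inverse-square distance factor (a/d)² = 1.0429² = 1.087640.
Q̄ = (S₀/π) × 1.087640 × [bracket] = (1361/π) × 1.087640 × 0.700775 = 330.2 W/m².

Q̄ ≈ 330 W/m²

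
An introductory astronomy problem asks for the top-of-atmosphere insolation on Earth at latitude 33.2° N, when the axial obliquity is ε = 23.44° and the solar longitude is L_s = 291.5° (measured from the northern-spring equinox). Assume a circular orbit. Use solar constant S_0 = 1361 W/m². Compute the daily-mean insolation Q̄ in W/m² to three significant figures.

Solar declination: sin δ = sin ε · sin L_s = sin 23.44° × sin 291.5° = -0.37011, so δ = -21.722°.
cos h₀ = −tan(+33.2°) tan(-21.722°) = 0.2607, h₀ = 1.3070 rad.
Bracket: h₀ sin ϕ sin δ + cos ϕ cos δ sin h₀ = 1.3070×0.54756×-0.37011 + 0.83676×0.92899×0.96542 = -0.264873 + 0.750461 = 0.485588.
Q̄ = (S_0/π) × [bracket] = (1361/π) × 0.485588 = 210.4 W/m².

Q̄ ≈ 210 W/m²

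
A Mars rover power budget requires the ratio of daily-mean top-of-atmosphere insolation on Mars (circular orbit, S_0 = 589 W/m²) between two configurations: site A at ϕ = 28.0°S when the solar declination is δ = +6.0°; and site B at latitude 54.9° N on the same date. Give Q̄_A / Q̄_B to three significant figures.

— Configuration A (ϕ=-28.0°):
cos h₀ = −tan(-28.0°) tan(+6.000°) = 0.0559, h₀ = 1.5149 rad.
Bracket: h₀ sin ϕ sin δ + cos ϕ cos δ sin h₀ = 1.5149×-0.46947×0.10453 + 0.88295×0.99452×0.99844 = -0.074342 + 0.876742 = 0.802400.
Q̄ = (S_0/π) × [bracket] = (589/π) × 0.802400 = 150.44 W/m².
— Configuration B (ϕ=+54.9°):
cos h₀ = −tan(+54.9°) tan(+6.000°) = -0.1495, h₀ = 1.7209 rad.
Bracket: h₀ sin ϕ sin δ + cos ϕ cos δ sin h₀ = 1.7209×0.81815×0.10453 + 0.57501×0.99452×0.98875 = 0.147173 + 0.565426 = 0.712599.
Q̄ = (S_0/π) × [bracket] = (589/π) × 0.712599 = 133.60 W/m².
Ratio Q̄_A / Q̄_B = 150.44 / 133.60 = 1.126.

Q̄_A / Q̄_B ≈ 1.13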